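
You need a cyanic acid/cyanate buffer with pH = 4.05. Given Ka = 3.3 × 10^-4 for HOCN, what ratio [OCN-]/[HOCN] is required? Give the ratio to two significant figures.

ratio = 3.7

pKa = -log(3.3 × 10^-4) = 3.481
pH = pKa + log(r) ⇒ log(r) = 4.05 − 3.481 = +0.569
r = [OCN-]/[HOCN] = 10^(+0.569) = 3.71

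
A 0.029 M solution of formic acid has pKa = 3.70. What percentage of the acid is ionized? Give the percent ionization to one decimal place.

8.0%

HCOOH ⇌ HCOO- + H+; let x = [H+] at equilibrium.
Ka = 10^(−3.70) = 2.00 × 10^-4
Solve x² + 0.0002x − 5.8e-06 = 0 → x = 2.31 × 10^-3 M
Fraction ionized = 2.31 × 10^-3 / 0.029 = 0.0797 → 8.0%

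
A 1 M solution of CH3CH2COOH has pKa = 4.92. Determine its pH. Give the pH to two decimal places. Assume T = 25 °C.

pH = 2.46

CH3CH2COOH ⇌ CH3CH2COO- + H+
Ka = 10^(−4.92) = 1.20 × 10^-5
From the ICE table, Ka = [H+]²/(1 − [H+]) = 1.20 × 10^-5.
Since Ka ≪ C₀, [H+] ≈ √(Ka·C₀) = 3.46 × 10^-3 M.
pH = −log(3.46 × 10^-3) = 2.46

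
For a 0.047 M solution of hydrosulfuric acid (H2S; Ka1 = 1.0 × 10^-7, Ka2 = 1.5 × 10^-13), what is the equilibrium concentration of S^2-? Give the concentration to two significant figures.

1.5 × 10^-13 M

First ionization gives [H+] ≈ [HS-] = 6.86 × 10^-5 M.
Second step: Ka2 = [H+][S^2-]/[HS-] ≈ [S^2-] (since [H+] ≈ [HS-]).
So [S^2-] ≈ Ka2.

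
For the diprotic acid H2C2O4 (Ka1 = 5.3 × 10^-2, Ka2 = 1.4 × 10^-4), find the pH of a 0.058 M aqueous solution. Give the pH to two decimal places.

pH = 1.46

Since Ka1 ≫ Ka2, the first ionization dominates [H+].
Ka1 = x²/(0.058 − x) = 5.3 × 10^-2
Solving the quadratic: x = (−Ka1 + √(Ka1² + 4·Ka1·C₀))/2 = 3.50 × 10^-2 M
pH = −log(3.50 × 10^-2) = 1.46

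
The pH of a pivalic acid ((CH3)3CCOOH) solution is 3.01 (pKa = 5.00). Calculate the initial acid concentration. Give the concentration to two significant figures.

C₀ = 9.6 × 10^-2 M

[H+] = 10^(-3.01) = 9.77 × 10^-4 M = x
Ka = 10^(−5.00) = 1.00 × 10^-5
Ka = x²/(C₀ − x) ⇒ C₀ = x + x²/Ka
C₀ = 9.77 × 10^-4 + (9.77 × 10^-4)²/(1.00 × 10^-5) = 9.64 × 10^-2 M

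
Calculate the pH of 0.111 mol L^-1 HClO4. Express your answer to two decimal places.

HClO4 is a strong acid and dissociates completely, so [H+] = 0.111 M.
pH = -log(0.111) = 0.95

pH = 0.95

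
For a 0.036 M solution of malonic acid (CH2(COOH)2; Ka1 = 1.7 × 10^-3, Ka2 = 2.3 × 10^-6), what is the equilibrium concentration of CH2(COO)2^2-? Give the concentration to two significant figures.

First ionization gives [H+] ≈ [CH2(COOH)COO-] = 7.02 × 10^-3 M.
Second step: Ka2 = [H+][CH2(COO)2^2-]/[CH2(COOH)COO-] ≈ [CH2(COO)2^2-] (since [H+] ≈ [CH2(COOH)COO-]).
So [CH2(COO)2^2-] ≈ Ka2.

2.3 × 10^-6 M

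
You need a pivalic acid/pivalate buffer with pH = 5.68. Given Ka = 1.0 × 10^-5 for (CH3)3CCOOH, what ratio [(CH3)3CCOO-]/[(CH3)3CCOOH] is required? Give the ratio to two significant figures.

ratio = 4.8

pKa = -log(1.0 × 10^-5) = 5.000
pH = pKa + log(r) ⇒ log(r) = 5.68 − 5.000 = +0.680
r = [(CH3)3CCOO-]/[(CH3)3CCOOH] = 10^(+0.680) = 4.79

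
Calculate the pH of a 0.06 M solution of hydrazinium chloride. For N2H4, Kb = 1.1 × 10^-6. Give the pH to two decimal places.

N2H5+ is the conjugate acid of the weak base N2H4.
Ka = Kw/Kb = 1.0×10^-14 / 1.1 × 10^-6 = 9.09 × 10^-9
Ka = [H+]²/(0.06 − [H+]) = 9.09 × 10^-9
Assume [H+] ≪ 0.06: [H+] ≈ √(9.09 × 10^-9 × 0.06) = 2.34 × 10^-5 M
Check: 0.039% ionized — well under 5%, approximation valid.
pH = −log(2.34 × 10^-5) = 4.63

pH = 4.63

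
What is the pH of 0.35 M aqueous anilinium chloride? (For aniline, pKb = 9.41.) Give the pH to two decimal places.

C6H5NH3+ is the conjugate acid of the weak base C6H5NH2.
Kb = 10^(−9.41) = 3.89 × 10^-10
Ka = Kw/Kb = 1.0×10^-14 / 3.89 × 10^-10 = 2.57 × 10^-5
Let x = [H+] at equilibrium. Ka = x²/(0.35 − x).
Assume x ≪ 0.35: x ≈ √(2.57 × 10^-5 × 0.35) = 3.00 × 10^-3 M
Check: 0.86% ionized — well under 5%, approximation valid.
pH = −log(3.00 × 10^-3) = 2.52

pH = 2.52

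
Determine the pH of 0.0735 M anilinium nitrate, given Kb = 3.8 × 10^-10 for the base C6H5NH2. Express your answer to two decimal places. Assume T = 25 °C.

pH = 2.86

C6H5NH3+ is the conjugate acid of the weak base C6H5NH2.
Ka = Kw/Kb = 1.0×10^-14 / 3.8 × 10^-10 = 2.63 × 10^-5
From the ICE table, Ka = [H+]²/(0.0735 − [H+]) = 2.63 × 10^-5.
Assume [H+] ≪ 0.0735: [H+] ≈ √(2.63 × 10^-5 × 0.0735) = 1.39 × 10^-3 M
Check: 1.9% ionized — well under 5%, approximation valid.
pH = −log[H+] = −log(1.39 × 10^-3) = 2.86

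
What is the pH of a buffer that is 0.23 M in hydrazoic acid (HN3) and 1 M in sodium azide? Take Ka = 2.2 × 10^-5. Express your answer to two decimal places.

pH = 5.30

pKa = −log(2.2 × 10^-5) = 4.658
Henderson–Hasselbalch: pH = pKa + log([N3-]/[HN3]) = 4.658 + log(1/0.23)
pH = 4.658 + (+0.638) = 5.30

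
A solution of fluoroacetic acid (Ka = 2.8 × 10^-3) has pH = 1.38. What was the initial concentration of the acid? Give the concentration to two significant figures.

[H+] = 10^(-1.38) = 4.17 × 10^-2 M = x
Ka = x²/(C₀ − x) ⇒ C₀ = x + x²/Ka
C₀ = 4.17 × 10^-2 + (4.17 × 10^-2)²/(2.8 × 10^-3) = 6.63 × 10^-1 M

C₀ = 6.6 × 10^-1 M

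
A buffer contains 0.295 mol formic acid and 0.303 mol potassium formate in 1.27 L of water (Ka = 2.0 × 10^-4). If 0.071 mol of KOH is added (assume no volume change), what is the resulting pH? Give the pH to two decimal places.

After neutralization: n(HCOOH) = 0.224 mol, n(HCOO-) = 0.374 mol.
pKa = −log(2.0 × 10^-4) = 3.699
pH = pKa + log(n_HCOO-/n_HCOOH) = 3.699 + log(0.374/0.224) = 3.699 + (+0.223)

pH = 3.92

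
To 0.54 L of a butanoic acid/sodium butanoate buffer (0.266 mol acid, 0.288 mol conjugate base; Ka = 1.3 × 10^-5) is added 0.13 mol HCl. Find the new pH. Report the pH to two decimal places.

Added H+ converts CH3(CH2)2COO- to CH3(CH2)2COOH: CH3(CH2)2COOH → 0.396 mol, CH3(CH2)2COO- → 0.158 mol.
pKa = −log(1.3 × 10^-5) = 4.886
pH = pKa + log([A⁻]/[HA]) = 4.886 + log(0.158/0.396) = 4.886 -0.399

pH = 4.49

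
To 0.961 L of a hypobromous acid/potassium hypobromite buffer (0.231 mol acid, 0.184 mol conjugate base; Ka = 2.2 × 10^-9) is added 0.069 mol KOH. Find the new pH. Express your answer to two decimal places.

pH = 8.85

OH- converts HOBr to OBr-: HOBr → 0.162 mol, OBr- → 0.253 mol.
pKa = −log(2.2 × 10^-9) = 8.658
Henderson–Hasselbalch with mole ratio 0.253/0.162: pH = 8.658 + (+0.194)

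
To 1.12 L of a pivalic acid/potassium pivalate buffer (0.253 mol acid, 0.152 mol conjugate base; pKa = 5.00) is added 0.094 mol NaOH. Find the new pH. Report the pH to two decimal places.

OH- converts (CH3)3CCOOH to (CH3)3CCOO-: (CH3)3CCOOH → 0.159 mol, (CH3)3CCOO- → 0.246 mol.
Henderson–Hasselbalch with mole ratio 0.246/0.159: pH = 5.00 + (+0.190)

pH = 5.19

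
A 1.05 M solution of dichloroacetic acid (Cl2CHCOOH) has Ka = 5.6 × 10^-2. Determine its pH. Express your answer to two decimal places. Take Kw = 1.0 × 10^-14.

Cl2CHCOOH ⇌ Cl2CHCOO- + H+
Ka = [H+]²/(1.05 − [H+]) = 5.6 × 10^-2
[H+] is not negligible relative to C₀; solve [H+]² + 0.056·[H+] − 0.0588 = 0.
[H+] = (−Ka + √(Ka² + 4·Ka·C₀))/2 = 2.16 × 10^-1 M
pH = −log[H+] = −log(2.16 × 10^-1) = 0.67

pH = 0.67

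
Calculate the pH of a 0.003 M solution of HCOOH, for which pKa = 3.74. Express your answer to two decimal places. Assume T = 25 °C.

HCOOH ⇌ HCOO- + H+
Ka = 10^(−3.74) = 1.82 × 10^-4
From the ICE table, Ka = [H+]²/(0.003 − [H+]) = 1.82 × 10^-4.
[H+] is not negligible relative to C₀; solve [H+]² + 0.000182·[H+] − 5.46e-07 = 0.
[H+] = (−Ka + √(Ka² + 4·Ka·C₀))/2 = 6.54 × 10^-4 M
pH = −log(6.54 × 10^-4) = 3.18

pH = 3.18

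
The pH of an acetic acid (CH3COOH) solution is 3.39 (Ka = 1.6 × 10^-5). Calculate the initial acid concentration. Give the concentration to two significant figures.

C₀ = 1.1 × 10^-2 M

[H+] = 10^(-3.39) = 4.07 × 10^-4 M = x
Ka = x²/(C₀ − x) ⇒ C₀ = x + x²/Ka
C₀ = 4.07 × 10^-4 + (4.07 × 10^-4)²/(1.6 × 10^-5) = 1.08 × 10^-2 M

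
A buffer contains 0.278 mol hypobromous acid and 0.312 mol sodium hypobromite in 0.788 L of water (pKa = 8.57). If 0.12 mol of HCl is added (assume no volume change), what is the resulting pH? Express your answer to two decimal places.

pH = 8.25

Added H+ converts OBr- to HOBr: HOBr → 0.398 mol, OBr- → 0.192 mol.
pH = pKa + log(n_OBr-/n_HOBr) = 8.57 + log(0.192/0.398) = 8.57 + (-0.317)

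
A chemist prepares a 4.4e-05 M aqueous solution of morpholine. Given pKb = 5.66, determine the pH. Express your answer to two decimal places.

C4H8ONH + H2O ⇌ C4H8ONH2+ + OH-
Kb = 10^(−5.66) = 2.19 × 10^-6
Kb = x²/(4.4e-05 − x) = 2.19 × 10^-6
Here C₀/Kb ≈ 20.1, so the small-x approximation fails. Use the quadratic:
x = (−Kb + √(Kb² + 4·Kb·C₀))/2 = 8.78 × 10^-6 M
pOH = 5.06, so pH = 14.00 − pOH = 8.94

pH = 8.94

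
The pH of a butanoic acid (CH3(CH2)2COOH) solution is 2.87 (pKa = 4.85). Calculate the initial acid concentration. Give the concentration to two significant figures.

C₀ = 1.3 × 10^-1 M

[H+] = 10^(-2.87) = 1.35 × 10^-3 M = x
Ka = 10^(−4.85) = 1.41 × 10^-5
Ka = x²/(C₀ − x) ⇒ C₀ = x + x²/Ka
C₀ = 1.35 × 10^-3 + (1.35 × 10^-3)²/(1.41 × 10^-5) = 1.31 × 10^-1 M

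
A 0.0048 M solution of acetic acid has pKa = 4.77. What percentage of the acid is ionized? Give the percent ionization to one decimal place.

5.8%

CH3COOH ⇌ CH3COO- + H+; let x = [H+] at equilibrium.
Ka = 10^(−4.77) = 1.70 × 10^-5
Ka = x²/(C₀ − x); solving the quadratic gives x = 2.77 × 10^-4 M.
Fraction ionized = 2.77 × 10^-4 / 0.0048 = 0.0577 → 5.8%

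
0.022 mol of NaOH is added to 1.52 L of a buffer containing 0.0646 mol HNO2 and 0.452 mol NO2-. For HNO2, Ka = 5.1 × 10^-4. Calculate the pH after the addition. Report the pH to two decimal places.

OH- converts HNO2 to NO2-: HNO2 → 0.0426 mol, NO2- → 0.474 mol.
pKa = −log(5.1 × 10^-4) = 3.292
Henderson–Hasselbalch with mole ratio 0.474/0.0426: pH = 3.292 + (+1.046)

pH = 4.34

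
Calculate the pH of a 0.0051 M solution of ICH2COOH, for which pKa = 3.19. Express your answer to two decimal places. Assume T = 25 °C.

ICH2COOH ⇌ ICH2COO- + H+
Ka = 10^(−3.19) = 6.46 × 10^-4
From the ICE table, Ka = x²/(0.0051 − x) = 6.46 × 10^-4.
x is not negligible relative to C₀; solve x² + 0.000646·x − 3.29e-06 = 0.
x = (−Ka + √(Ka² + 4·Ka·C₀))/2 = 1.52 × 10^-3 M
pH = −log[H+] = −log(1.52 × 10^-3) = 2.82

pH = 2.82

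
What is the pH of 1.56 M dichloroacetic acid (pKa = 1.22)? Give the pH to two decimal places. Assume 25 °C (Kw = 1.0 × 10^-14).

pH = 0.56

Cl2CHCOOH ⇌ Cl2CHCOO- + H+
Ka = 10^(−1.22) = 6.03 × 10^-2
Ka = [H+]²/(1.56 − [H+]) = 6.03 × 10^-2
The 5% rule fails; solving [H+]² + Ka·[H+] − Ka·C₀ = 0 exactly:
[H+] = [−0.0603 + √(0.0603² + 0.376)]/2 = 2.78 × 10^-1 M
pH = −log[H+] = −log(2.78 × 10^-1) = 0.56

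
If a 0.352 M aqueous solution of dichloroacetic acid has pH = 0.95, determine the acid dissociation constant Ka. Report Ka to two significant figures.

[H+] = 10^(-0.95) = 1.12 × 10^-1 M
At equilibrium [HA] = 0.352 − 1.12 × 10^-1 = 2.40 × 10^-1 M
Ka = [H+][A-]/[HA] = (1.12 × 10^-1)² / 2.40 × 10^-1 = 5.2 × 10^-2

Ka = 5.2 × 10^-2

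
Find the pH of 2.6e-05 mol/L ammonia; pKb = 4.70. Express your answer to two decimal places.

pH = 9.17

NH3 + H2O ⇌ NH4+ + OH-
Kb = 10^(−4.70) = 2.00 × 10^-5
Let x = [OH-] at equilibrium. Kb = x²/(2.6e-05 − x).
x is not negligible relative to C₀; solve x² + 2e-05·x − 5.2e-10 = 0.
x = (−Kb + √(Kb² + 4·Kb·C₀))/2 = 1.49 × 10^-5 M
pOH = 4.83, so pH = 14.00 − pOH = 9.17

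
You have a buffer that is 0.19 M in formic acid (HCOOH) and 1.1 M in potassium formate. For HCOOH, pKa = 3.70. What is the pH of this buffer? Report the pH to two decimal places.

pH = 4.46

pH = pKa + log([A⁻]/[HA]) = 3.70 + log(1.1/0.19)
pH = 3.70 + (+0.763) = 4.46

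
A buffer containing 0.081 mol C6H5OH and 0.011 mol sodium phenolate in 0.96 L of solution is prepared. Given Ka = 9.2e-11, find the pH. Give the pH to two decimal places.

pH = 9.17

pKa = −log(9.2 × 10^-11) = 10.036
Henderson–Hasselbalch: pH = pKa + log([C6H5O-]/[C6H5OH]) = 10.036 + log(0.011/0.081)
pH = 10.036 + (-0.867) = 9.17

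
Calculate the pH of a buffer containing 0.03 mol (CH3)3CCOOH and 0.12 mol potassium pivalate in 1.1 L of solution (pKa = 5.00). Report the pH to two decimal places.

pH = 5.60

Henderson–Hasselbalch: pH = pKa + log([(CH3)3CCOO-]/[(CH3)3CCOOH]) = 5.00 + log(0.12/0.03)
pH = 5.00 + (+0.602) = 5.60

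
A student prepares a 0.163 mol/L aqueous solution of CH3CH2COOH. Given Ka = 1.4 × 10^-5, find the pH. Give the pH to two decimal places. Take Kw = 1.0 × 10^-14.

pH = 2.82

CH3CH2COOH ⇌ CH3CH2COO- + H+
Ka = [H+]²/(0.163 − [H+]) = 1.4 × 10^-5
Neglecting [H+] in the denominator: [H+] = √(1.4 × 10^-5 × 0.163) = 1.51 × 10^-3 M
Check: 0.93% ionized — well under 5%, approximation valid.
pH = −log[H+] = −log(1.51 × 10^-3) = 2.82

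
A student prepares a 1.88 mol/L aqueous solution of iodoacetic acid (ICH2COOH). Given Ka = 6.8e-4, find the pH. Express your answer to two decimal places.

ICH2COOH ⇌ ICH2COO- + H+
Ka = [H+]²/(1.88 − [H+]) = 6.8 × 10^-4
Assume [H+] ≪ 1.88: [H+] ≈ √(6.8 × 10^-4 × 1.88) = 3.58 × 10^-2 M
Check: 1.9% ionized — well under 5%, approximation valid.
pH = −log[H+] = −log(3.58 × 10^-2) = 1.45

pH = 1.45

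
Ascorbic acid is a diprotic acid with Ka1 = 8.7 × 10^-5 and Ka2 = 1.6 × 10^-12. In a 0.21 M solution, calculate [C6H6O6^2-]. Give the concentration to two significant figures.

First ionization gives [H+] ≈ [HC6H6O6-] = 4.27 × 10^-3 M.
Second step: Ka2 = [H+][C6H6O6^2-]/[HC6H6O6-] ≈ [C6H6O6^2-] (since [H+] ≈ [HC6H6O6-]).
So [C6H6O6^2-] ≈ Ka2.

1.6 × 10^-12 M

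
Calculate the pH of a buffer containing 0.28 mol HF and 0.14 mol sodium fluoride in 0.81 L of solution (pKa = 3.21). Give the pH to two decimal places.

Using pH = pKa + log([base]/[acid]) with [base]/[acid] = 0.14/0.28:
pH = 3.21 + (-0.301) = 2.91

pH = 2.91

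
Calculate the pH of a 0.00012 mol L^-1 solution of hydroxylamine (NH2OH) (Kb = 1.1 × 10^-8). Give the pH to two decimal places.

NH2OH + H2O ⇌ NH3OH+ + OH-
Kb = [OH-]²/(0.00012 − [OH-]) = 1.1 × 10^-8
Since Kb ≪ C₀, [OH-] ≈ √(Kb·C₀) = 1.15 × 10^-6 M.
Check: 0.96% ionized — well under 5%, approximation valid.
pOH = 5.94, so pH = 14.00 − pOH = 8.06

pH = 8.06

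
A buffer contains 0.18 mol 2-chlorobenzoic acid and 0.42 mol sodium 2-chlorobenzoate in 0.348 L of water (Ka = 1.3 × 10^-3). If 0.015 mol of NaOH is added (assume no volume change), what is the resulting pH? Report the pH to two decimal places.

After neutralization: n(ClC6H4COOH) = 0.165 mol, n(ClC6H4COO-) = 0.435 mol.
pKa = −log(1.3 × 10^-3) = 2.886
pH = pKa + log([A⁻]/[HA]) = 2.886 + log(0.435/0.165) = 2.886 +0.421

pH = 3.31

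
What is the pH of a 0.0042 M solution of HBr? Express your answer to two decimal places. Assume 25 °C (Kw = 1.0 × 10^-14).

pH = 2.38

HBr is a strong acid and dissociates completely, so [H+] = 0.0042 M.
pH = -log(0.0042) = 2.38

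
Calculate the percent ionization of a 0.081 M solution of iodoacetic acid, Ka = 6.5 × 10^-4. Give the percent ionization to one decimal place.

ICH2COOH ⇌ ICH2COO- + H+; let x = [H+] at equilibrium.
Solve x² + 0.00065x − 5.26e-05 = 0 → x = 6.94 × 10^-3 M
Fraction ionized = 6.94 × 10^-3 / 0.081 = 0.0857 → 8.6%

8.6%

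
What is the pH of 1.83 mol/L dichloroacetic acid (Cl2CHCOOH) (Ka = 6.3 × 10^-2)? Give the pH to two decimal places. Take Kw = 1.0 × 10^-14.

pH = 0.51

Cl2CHCOOH ⇌ Cl2CHCOO- + H+
Ka = x²/(1.83 − x) = 6.3 × 10^-2
The 5% rule fails; solving x² + Ka·x − Ka·C₀ = 0 exactly:
x = [−0.063 + √(0.063² + 0.461)]/2 = 3.10 × 10^-1 M
pH = −log[H+] = −log(3.10 × 10^-1) = 0.51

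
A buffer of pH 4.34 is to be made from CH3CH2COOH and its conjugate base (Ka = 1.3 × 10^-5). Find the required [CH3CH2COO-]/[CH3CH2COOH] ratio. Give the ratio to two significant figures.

pKa = -log(1.3 × 10^-5) = 4.886
pH = pKa + log(r) ⇒ log(r) = 4.34 − 4.886 = -0.546
r = [CH3CH2COO-]/[CH3CH2COOH] = 10^(-0.546) = 0.284

ratio = 0.28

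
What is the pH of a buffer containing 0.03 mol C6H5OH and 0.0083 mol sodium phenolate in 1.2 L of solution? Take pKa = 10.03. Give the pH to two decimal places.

pH = pKa + log([A⁻]/[HA]) = 10.03 + log(0.0083/0.03)
pH = 10.03 + (-0.558) = 9.47

pH = 9.47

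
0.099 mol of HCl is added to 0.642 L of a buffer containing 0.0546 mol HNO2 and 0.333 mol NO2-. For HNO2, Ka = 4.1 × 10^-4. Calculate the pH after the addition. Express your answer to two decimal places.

After neutralization: n(HNO2) = 0.154 mol, n(NO2-) = 0.234 mol.
pKa = −log(4.1 × 10^-4) = 3.387
pH = pKa + log(n_NO2-/n_HNO2) = 3.387 + log(0.234/0.154) = 3.387 + (+0.182)

pH = 3.57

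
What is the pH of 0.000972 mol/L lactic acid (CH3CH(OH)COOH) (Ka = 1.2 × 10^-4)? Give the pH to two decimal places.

pH = 3.54

CH3CH(OH)COOH ⇌ CH3CH(OH)COO- + H+
From the ICE table, Ka = x²/(0.000972 − x) = 1.2 × 10^-4.
Here C₀/Ka ≈ 8.1, so the small-x approximation fails. Use the quadratic:
x = [−0.00012 + √(0.00012² + 4.67e-07)]/2 = 2.87 × 10^-4 M
pH = −log(2.87 × 10^-4) = 3.54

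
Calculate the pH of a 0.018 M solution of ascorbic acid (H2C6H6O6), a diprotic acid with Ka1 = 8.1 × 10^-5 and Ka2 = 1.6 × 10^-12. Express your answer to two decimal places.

Since Ka1 ≫ Ka2, the first ionization dominates [H+].
Ka1 = x²/(0.018 − x) = 8.1 × 10^-5
Solving the quadratic: x = (−Ka1 + √(Ka1² + 4·Ka1·C₀))/2 = 1.17 × 10^-3 M
pH = −log(1.17 × 10^-3) = 2.93

pH = 2.93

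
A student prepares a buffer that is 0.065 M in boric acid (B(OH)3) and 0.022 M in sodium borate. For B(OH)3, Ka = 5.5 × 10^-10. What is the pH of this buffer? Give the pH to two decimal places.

pKa = −log(5.5 × 10^-10) = 9.260
pH = pKa + log([A⁻]/[HA]) = 9.260 + log(0.022/0.065)
pH = 9.260 + (-0.470) = 8.79

pH = 8.79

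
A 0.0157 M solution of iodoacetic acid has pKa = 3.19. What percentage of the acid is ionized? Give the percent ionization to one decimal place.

18.3%

ICH2COOH ⇌ ICH2COO- + H+; let x = [H+] at equilibrium.
Ka = 10^(−3.19) = 6.46 × 10^-4
Ka = x²/(C₀ − x); solving the quadratic gives x = 2.88 × 10^-3 M.
Fraction ionized = 2.88 × 10^-3 / 0.0157 = 0.1834 → 18.3%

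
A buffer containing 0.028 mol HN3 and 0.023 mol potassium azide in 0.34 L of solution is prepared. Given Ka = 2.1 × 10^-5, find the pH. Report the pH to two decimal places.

pKa = −log(2.1 × 10^-5) = 4.678
pH = pKa + log([A⁻]/[HA]) = 4.678 + log(0.023/0.028)
pH = 4.678 + (-0.085) = 4.59

pH = 4.59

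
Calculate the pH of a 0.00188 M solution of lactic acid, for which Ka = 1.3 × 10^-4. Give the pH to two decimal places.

pH = 3.36

CH3CH(OH)COOH ⇌ CH3CH(OH)COO- + H+
Let x = [H+] at equilibrium. Ka = x²/(0.00188 − x).
x is not negligible relative to C₀; solve x² + 0.00013·x − 2.44e-07 = 0.
x = (−Ka + √(Ka² + 4·Ka·C₀))/2 = 4.34 × 10^-4 M
pH = −log[H+] = −log(4.34 × 10^-4) = 3.36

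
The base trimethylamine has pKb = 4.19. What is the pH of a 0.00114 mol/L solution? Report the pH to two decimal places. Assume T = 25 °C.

pH = 10.38

(CH3)3N + H2O ⇌ (CH3)3NH+ + OH-
Kb = 10^(−4.19) = 6.46 × 10^-5
From the ICE table, Kb = x²/(0.00114 − x) = 6.46 × 10^-5.
x is not negligible relative to C₀; solve x² + 6.46e-05·x − 7.36e-08 = 0.
x = [−6.46e-05 + √(6.46e-05² + 2.95e-07)]/2 = 2.41 × 10^-4 M
pOH = −log(2.41 × 10^-4) = 3.62; pH = 14.00 − 3.62 = 10.38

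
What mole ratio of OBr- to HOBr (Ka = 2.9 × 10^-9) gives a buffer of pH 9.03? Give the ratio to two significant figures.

pKa = -log(2.9 × 10^-9) = 8.538
pH = pKa + log(r) ⇒ log(r) = 9.03 − 8.538 = +0.492
r = [OBr-]/[HOBr] = 10^(+0.492) = 3.1

ratio = 3.1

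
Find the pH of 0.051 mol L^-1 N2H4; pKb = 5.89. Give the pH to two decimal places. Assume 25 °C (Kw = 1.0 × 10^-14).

pH = 10.41

N2H4 + H2O ⇌ N2H5+ + OH-
Kb = 10^(−5.89) = 1.29 × 10^-6
From the ICE table, Kb = x²/(0.051 − x) = 1.29 × 10^-6.
Since Kb ≪ C₀, x ≈ √(Kb·C₀) = 2.56 × 10^-4 M.
pOH = 3.59, so pH = 14.00 − pOH = 10.41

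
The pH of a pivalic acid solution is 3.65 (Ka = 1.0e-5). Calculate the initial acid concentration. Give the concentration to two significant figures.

[H+] = 10^(-3.65) = 2.24 × 10^-4 M = x
Ka = x²/(C₀ − x) ⇒ C₀ = x + x²/Ka
C₀ = 2.24 × 10^-4 + (2.24 × 10^-4)²/(1.0 × 10^-5) = 5.24 × 10^-3 M

C₀ = 5.2 × 10^-3 M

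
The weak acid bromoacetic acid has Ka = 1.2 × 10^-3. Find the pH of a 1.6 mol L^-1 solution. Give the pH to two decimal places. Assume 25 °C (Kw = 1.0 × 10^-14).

pH = 1.36

BrCH2COOH ⇌ BrCH2COO- + H+
Ka = [H+]²/(1.6 − [H+]) = 1.2 × 10^-3
Since Ka ≪ C₀, [H+] ≈ √(Ka·C₀) = 4.38 × 10^-2 M.
Check: 2.7% ionized — well under 5%, approximation valid.
pH = −log[H+] = −log(4.38 × 10^-2) = 1.36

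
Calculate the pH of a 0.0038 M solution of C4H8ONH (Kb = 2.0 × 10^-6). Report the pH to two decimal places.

pH = 9.94

C4H8ONH + H2O ⇌ C4H8ONH2+ + OH-
Let x = [OH-] at equilibrium. Kb = x²/(0.0038 − x).
Assume x ≪ 0.0038: x ≈ √(2.0 × 10^-6 × 0.0038) = 8.72 × 10^-5 M
pOH = −log(8.72 × 10^-5) = 4.06; pH = 14.00 − 4.06 = 9.94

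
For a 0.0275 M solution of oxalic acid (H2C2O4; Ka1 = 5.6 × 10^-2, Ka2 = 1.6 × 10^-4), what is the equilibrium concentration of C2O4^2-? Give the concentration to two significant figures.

First ionization gives [H+] ≈ [HC2O4-] = 2.02 × 10^-2 M.
Second step: Ka2 = [H+][C2O4^2-]/[HC2O4-] ≈ [C2O4^2-] (since [H+] ≈ [HC2O4-]).
So [C2O4^2-] ≈ Ka2.

1.6 × 10^-4 M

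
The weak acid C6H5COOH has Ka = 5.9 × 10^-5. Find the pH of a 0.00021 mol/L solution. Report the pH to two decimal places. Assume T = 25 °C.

C6H5COOH ⇌ C6H5COO- + H+
From the ICE table, Ka = x²/(0.00021 − x) = 5.9 × 10^-5.
Here C₀/Ka ≈ 3.56, so the small-x approximation fails. Use the quadratic:
x = (−Ka + √(Ka² + 4·Ka·C₀))/2 = 8.57 × 10^-5 M
pH = −log[H+] = −log(8.57 × 10^-5) = 4.07

pH = 4.07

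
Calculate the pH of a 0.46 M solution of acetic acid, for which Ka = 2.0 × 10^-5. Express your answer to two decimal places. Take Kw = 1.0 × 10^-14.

pH = 2.52

CH3COOH ⇌ CH3COO- + H+
From the ICE table, Ka = x²/(0.46 − x) = 2.0 × 10^-5.
Assume x ≪ 0.46: x ≈ √(2.0 × 10^-5 × 0.46) = 3.03 × 10^-3 M
pH = −log[H+] = −log(3.03 × 10^-3) = 2.52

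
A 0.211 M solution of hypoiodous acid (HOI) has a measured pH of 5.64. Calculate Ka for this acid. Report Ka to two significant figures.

[H+] = 10^(-5.64) = 2.29 × 10^-6 M
At equilibrium [HA] = 0.211 − 2.29 × 10^-6 = 2.11 × 10^-1 M
Ka = [H+][A-]/[HA] = (2.29 × 10^-6)² / 2.11 × 10^-1 = 2.5 × 10^-11

Ka = 2.5 × 10^-11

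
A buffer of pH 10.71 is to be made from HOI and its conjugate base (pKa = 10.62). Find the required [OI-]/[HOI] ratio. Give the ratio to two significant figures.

ratio = 1.2

pH = pKa + log(r) ⇒ log(r) = 10.71 − 10.62 = +0.09
r = [OI-]/[HOI] = 10^(+0.09) = 1.23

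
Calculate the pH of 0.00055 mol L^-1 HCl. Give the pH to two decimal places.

pH = 3.26

HCl is a strong acid and dissociates completely, so [H+] = 0.00055 M.
pH = -log(0.00055) = 3.26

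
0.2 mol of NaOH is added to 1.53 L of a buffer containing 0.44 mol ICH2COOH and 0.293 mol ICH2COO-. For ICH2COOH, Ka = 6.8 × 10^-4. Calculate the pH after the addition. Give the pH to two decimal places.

pH = 3.48

After neutralization: n(ICH2COOH) = 0.24 mol, n(ICH2COO-) = 0.493 mol.
pKa = −log(6.8 × 10^-4) = 3.167
Henderson–Hasselbalch with mole ratio 0.493/0.24: pH = 3.167 + (+0.313)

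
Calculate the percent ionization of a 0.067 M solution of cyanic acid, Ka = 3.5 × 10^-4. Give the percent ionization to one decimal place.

7.0%

HOCN ⇌ OCN- + H+; let x = [H+] at equilibrium.
Solve x² + 0.00035x − 2.35e-05 = 0 → x = 4.67 × 10^-3 M
% ionization = x/C₀ × 100% = 4.67 × 10^-3/0.067 × 100% = 7.0%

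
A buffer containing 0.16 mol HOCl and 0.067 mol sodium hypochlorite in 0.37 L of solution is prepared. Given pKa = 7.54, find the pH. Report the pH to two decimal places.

pH = 7.16

Using pH = pKa + log([base]/[acid]) with [base]/[acid] = 0.067/0.16:
pH = 7.54 + (-0.378) = 7.16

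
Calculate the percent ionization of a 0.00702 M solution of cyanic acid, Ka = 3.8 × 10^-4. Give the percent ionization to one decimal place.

HOCN ⇌ OCN- + H+; let x = [H+] at equilibrium.
Solve x² + 0.00038x − 2.67e-06 = 0 → x = 1.45 × 10^-3 M
% ionization = x/C₀ × 100% = 1.45 × 10^-3/0.00702 × 100% = 20.7%

20.7%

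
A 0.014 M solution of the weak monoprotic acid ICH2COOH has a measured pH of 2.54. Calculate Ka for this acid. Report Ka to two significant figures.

Ka = 7.5 × 10^-4

[H+] = 10^(-2.54) = 2.88 × 10^-3 M
At equilibrium [HA] = 0.014 − 2.88 × 10^-3 = 1.11 × 10^-2 M
Ka = [H+][A-]/[HA] = (2.88 × 10^-3)² / 1.11 × 10^-2 = 7.5 × 10^-4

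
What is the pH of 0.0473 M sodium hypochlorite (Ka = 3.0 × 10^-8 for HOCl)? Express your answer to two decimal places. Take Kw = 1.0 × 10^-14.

OCl- is the conjugate base of the weak acid HOCl.
Kb = Kw/Ka = 1.0×10^-14 / 3.0 × 10^-8 = 3.33 × 10^-7
From the ICE table, Kb = [OH-]²/(0.0473 − [OH-]) = 3.33 × 10^-7.
Neglecting [OH-] in the denominator: [OH-] = √(3.33 × 10^-7 × 0.0473) = 1.26 × 10^-4 M
([OH-]/C₀ = 0.27% < 5%, so the approximation holds.)
pOH = 3.90, so pH = 14.00 − pOH = 10.10

pH = 10.10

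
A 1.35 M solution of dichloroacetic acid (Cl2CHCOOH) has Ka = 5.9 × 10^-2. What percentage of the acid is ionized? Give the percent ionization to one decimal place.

Cl2CHCOOH ⇌ Cl2CHCOO- + H+; let x = [H+] at equilibrium.
Solve x² + 0.059x − 0.0796 = 0 → x = 2.54 × 10^-1 M
% ionization = x/C₀ × 100% = 2.54 × 10^-1/1.35 × 100% = 18.8%

18.8%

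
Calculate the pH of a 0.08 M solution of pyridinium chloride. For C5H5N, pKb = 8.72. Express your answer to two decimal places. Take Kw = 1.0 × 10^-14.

C5H5NH+ is the conjugate acid of the weak base C5H5N.
Kb = 10^(−8.72) = 1.91 × 10^-9
Ka = Kw/Kb = 1.0×10^-14 / 1.91 × 10^-9 = 5.24 × 10^-6
From the ICE table, Ka = x²/(0.08 − x) = 5.24 × 10^-6.
Since Ka ≪ C₀, x ≈ √(Ka·C₀) = 6.47 × 10^-4 M.
pH = −log[H+] = −log(6.47 × 10^-4) = 3.19

pH = 3.19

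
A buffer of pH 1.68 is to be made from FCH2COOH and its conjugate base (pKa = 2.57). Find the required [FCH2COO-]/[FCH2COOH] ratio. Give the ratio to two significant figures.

ratio = 0.13

pH = pKa + log(r) ⇒ log(r) = 1.68 − 2.57 = -0.89
r = [FCH2COO-]/[FCH2COOH] = 10^(-0.89) = 0.129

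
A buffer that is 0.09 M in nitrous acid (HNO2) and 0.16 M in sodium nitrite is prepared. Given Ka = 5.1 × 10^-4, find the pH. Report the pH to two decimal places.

pH = 3.54

pKa = −log(5.1 × 10^-4) = 3.292
pH = pKa + log([A⁻]/[HA]) = 3.292 + log(0.16/0.09)
pH = 3.292 + (+0.250) = 3.54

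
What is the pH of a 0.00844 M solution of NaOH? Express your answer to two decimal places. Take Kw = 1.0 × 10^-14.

pH = 11.93

NaOH is a strong base; [OH-] = 0.00844 M.
pOH = -log(0.00844) = 2.07
pH = 14.00 - 2.07 = 11.93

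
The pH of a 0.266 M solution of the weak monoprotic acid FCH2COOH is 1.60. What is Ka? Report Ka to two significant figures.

[H+] = 10^(-1.60) = 2.51 × 10^-2 M
At equilibrium [HA] = 0.266 − 2.51 × 10^-2 = 2.41 × 10^-1 M
Ka = [H+][A-]/[HA] = (2.51 × 10^-2)² / 2.41 × 10^-1 = 2.6 × 10^-3

Ka = 2.6 × 10^-3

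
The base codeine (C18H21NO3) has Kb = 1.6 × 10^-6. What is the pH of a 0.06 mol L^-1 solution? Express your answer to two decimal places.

C18H21NO3 + H2O ⇌ C18H22NO3+ + OH-
Kb = x²/(0.06 − x) = 1.6 × 10^-6
Neglecting x in the denominator: x = √(1.6 × 10^-6 × 0.06) = 3.10 × 10^-4 M
pOH = 3.51, so pH = 14.00 − pOH = 10.49

pH = 10.49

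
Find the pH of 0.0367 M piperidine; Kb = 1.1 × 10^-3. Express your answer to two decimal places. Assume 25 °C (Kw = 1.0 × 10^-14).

pH = 11.77

C5H10NH + H2O ⇌ C5H10NH2+ + OH-
Let x = [OH-] at equilibrium. Kb = x²/(0.0367 − x).
Here C₀/Kb ≈ 33.4, so the small-x approximation fails. Use the quadratic:
x = [−0.0011 + √(0.0011² + 0.000161)]/2 = 5.83 × 10^-3 M
pOH = 2.23, so pH = 14.00 − pOH = 11.77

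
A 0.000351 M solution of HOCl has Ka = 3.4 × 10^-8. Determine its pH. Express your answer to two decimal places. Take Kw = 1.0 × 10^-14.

HOCl ⇌ OCl- + H+
From the ICE table, Ka = x²/(0.000351 − x) = 3.4 × 10^-8.
Since Ka ≪ C₀, x ≈ √(Ka·C₀) = 3.45 × 10^-6 M.
Check: 0.98% ionized — well under 5%, approximation valid.
pH = −log(3.45 × 10^-6) = 5.46

pH = 5.46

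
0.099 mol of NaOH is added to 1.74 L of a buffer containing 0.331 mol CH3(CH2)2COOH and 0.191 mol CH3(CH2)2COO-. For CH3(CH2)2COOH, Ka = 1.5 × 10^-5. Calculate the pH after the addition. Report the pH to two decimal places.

OH- converts CH3(CH2)2COOH to CH3(CH2)2COO-: CH3(CH2)2COOH → 0.232 mol, CH3(CH2)2COO- → 0.29 mol.
pKa = −log(1.5 × 10^-5) = 4.824
pH = pKa + log([A⁻]/[HA]) = 4.824 + log(0.29/0.232) = 4.824 +0.097

pH = 4.92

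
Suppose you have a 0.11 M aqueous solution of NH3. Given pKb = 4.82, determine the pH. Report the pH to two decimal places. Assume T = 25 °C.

NH3 + H2O ⇌ NH4+ + OH-
Kb = 10^(−4.82) = 1.51 × 10^-5
From the ICE table, Kb = x²/(0.11 − x) = 1.51 × 10^-5.
Assume x ≪ 0.11: x ≈ √(1.51 × 10^-5 × 0.11) = 1.29 × 10^-3 M
Check: 1.2% ionized — well under 5%, approximation valid.
pOH = −log(1.29 × 10^-3) = 2.89; pH = 14.00 − 2.89 = 11.11

pH = 11.11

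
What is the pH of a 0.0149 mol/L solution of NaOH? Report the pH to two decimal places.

pH = 12.17

NaOH is a strong base; [OH-] = 0.0149 M.
pOH = -log(0.0149) = 1.83
pH = 14.00 - 1.83 = 12.17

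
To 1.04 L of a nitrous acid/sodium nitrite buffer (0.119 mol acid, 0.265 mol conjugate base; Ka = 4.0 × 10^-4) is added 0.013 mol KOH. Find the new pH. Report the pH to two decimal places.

pH = 3.82

After neutralization: n(HNO2) = 0.106 mol, n(NO2-) = 0.278 mol.
pKa = −log(4.0 × 10^-4) = 3.398
pH = pKa + log(n_NO2-/n_HNO2) = 3.398 + log(0.278/0.106) = 3.398 + (+0.419)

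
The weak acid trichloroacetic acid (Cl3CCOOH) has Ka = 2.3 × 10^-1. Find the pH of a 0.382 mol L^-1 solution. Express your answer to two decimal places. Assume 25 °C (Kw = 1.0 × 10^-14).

Cl3CCOOH ⇌ Cl3CCOO- + H+
From the ICE table, Ka = x²/(0.382 − x) = 2.3 × 10^-1.
The 5% rule fails; solving x² + Ka·x − Ka·C₀ = 0 exactly:
x = [−0.23 + √(0.23² + 0.351)]/2 = 2.03 × 10^-1 M
pH = −log[H+] = −log(2.03 × 10^-1) = 0.69

pH = 0.69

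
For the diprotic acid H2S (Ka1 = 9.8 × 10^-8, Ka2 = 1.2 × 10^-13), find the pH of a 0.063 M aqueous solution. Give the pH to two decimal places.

Since Ka1 ≫ Ka2, the first ionization dominates [H+].
Ka1 = x²/(0.063 − x) = 9.8 × 10^-8
x ≈ √(9.8 × 10^-8 × 0.063) = 7.86 × 10^-5 M
pH = −log(7.86 × 10^-5) = 4.10

pH = 4.10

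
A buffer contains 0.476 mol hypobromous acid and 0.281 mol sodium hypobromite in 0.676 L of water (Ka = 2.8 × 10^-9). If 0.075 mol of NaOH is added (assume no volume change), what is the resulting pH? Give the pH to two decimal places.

pH = 8.50

After neutralization: n(HOBr) = 0.401 mol, n(OBr-) = 0.356 mol.
pKa = −log(2.8 × 10^-9) = 8.553
pH = pKa + log([A⁻]/[HA]) = 8.553 + log(0.356/0.401) = 8.553 -0.052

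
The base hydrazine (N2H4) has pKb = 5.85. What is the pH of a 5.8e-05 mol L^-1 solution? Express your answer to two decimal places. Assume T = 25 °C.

pH = 8.92

N2H4 + H2O ⇌ N2H5+ + OH-
Kb = 10^(−5.85) = 1.41 × 10^-6
Kb = [OH-]²/(5.8e-05 − [OH-]) = 1.41 × 10^-6
Here C₀/Kb ≈ 41.1, so the small-[OH-] approximation fails. Use the quadratic:
[OH-] = (−Kb + √(Kb² + 4·Kb·C₀))/2 = 8.37 × 10^-6 M
pOH = −log(8.37 × 10^-6) = 5.08; pH = 14.00 − 5.08 = 8.92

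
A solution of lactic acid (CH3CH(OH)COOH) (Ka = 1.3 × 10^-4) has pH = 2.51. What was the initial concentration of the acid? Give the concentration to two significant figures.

[H+] = 10^(-2.51) = 3.09 × 10^-3 M = x
Ka = x²/(C₀ − x) ⇒ C₀ = x + x²/Ka
C₀ = 3.09 × 10^-3 + (3.09 × 10^-3)²/(1.3 × 10^-4) = 7.65 × 10^-2 M

C₀ = 7.7 × 10^-2 M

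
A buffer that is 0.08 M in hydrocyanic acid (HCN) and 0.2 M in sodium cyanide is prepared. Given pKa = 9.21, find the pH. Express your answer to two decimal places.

pH = 9.61

pH = pKa + log([A⁻]/[HA]) = 9.21 + log(0.2/0.08)
pH = 9.21 + (+0.398) = 9.61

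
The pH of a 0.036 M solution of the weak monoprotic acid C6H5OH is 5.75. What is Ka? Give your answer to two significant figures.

[H+] = 10^(-5.75) = 1.78 × 10^-6 M
At equilibrium [HA] = 0.036 − 1.78 × 10^-6 = 3.60 × 10^-2 M
Ka = [H+][A-]/[HA] = (1.78 × 10^-6)² / 3.60 × 10^-2 = 8.8 × 10^-11

Ka = 8.8 × 10^-11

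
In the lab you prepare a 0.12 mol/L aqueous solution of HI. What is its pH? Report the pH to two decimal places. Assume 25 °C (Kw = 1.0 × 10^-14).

HI is a strong acid and dissociates completely, so [H+] = 0.12 M.
pH = -log(0.12) = 0.92

pH = 0.92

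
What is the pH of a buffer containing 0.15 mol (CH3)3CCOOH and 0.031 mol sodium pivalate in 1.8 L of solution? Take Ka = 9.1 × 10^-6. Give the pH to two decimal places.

pH = 4.36

pKa = −log(9.1 × 10^-6) = 5.041
Using pH = pKa + log([base]/[acid]) with [base]/[acid] = 0.031/0.15:
pH = 5.041 + (-0.685) = 4.36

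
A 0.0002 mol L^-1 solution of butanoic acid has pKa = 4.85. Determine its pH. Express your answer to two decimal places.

CH3(CH2)2COOH ⇌ CH3(CH2)2COO- + H+
Ka = 10^(−4.85) = 1.41 × 10^-5
From the ICE table, Ka = [H+]²/(0.0002 − [H+]) = 1.41 × 10^-5.
[H+] is not negligible relative to C₀; solve [H+]² + 1.41e-05·[H+] − 2.82e-09 = 0.
[H+] = [−1.41e-05 + √(1.41e-05² + 1.13e-08)]/2 = 4.65 × 10^-5 M
pH = −log(4.65 × 10^-5) = 4.33

pH = 4.33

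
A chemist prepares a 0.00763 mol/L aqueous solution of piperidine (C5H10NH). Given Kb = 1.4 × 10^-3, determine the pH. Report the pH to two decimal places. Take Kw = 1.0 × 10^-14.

pH = 11.42

C5H10NH + H2O ⇌ C5H10NH2+ + OH-
Let x = [OH-] at equilibrium. Kb = x²/(0.00763 − x).
The 5% rule fails; solving x² + Kb·x − Kb·C₀ = 0 exactly:
x = [−0.0014 + √(0.0014² + 4.27e-05)]/2 = 2.64 × 10^-3 M
pOH = 2.58, so pH = 14.00 − pOH = 11.42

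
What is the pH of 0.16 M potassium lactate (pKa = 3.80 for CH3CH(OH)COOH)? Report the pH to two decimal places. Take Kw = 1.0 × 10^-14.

pH = 8.50

CH3CH(OH)COO- is the conjugate base of the weak acid CH3CH(OH)COOH.
Ka = 10^(−3.80) = 1.58 × 10^-4
Kb = Kw/Ka = 1.0×10^-14 / 1.58 × 10^-4 = 6.33 × 10^-11
Kb = [OH-]²/(0.16 − [OH-]) = 6.33 × 10^-11
Neglecting [OH-] in the denominator: [OH-] = √(6.33 × 10^-11 × 0.16) = 3.18 × 10^-6 M
Check: 0.002% ionized — well under 5%, approximation valid.
pOH = 5.50, so pH = 14.00 − pOH = 8.50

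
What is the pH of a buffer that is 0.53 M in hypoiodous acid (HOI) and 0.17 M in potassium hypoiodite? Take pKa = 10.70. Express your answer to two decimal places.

Using pH = pKa + log([base]/[acid]) with [base]/[acid] = 0.17/0.53:
pH = 10.70 + (-0.494) = 10.21

pH = 10.21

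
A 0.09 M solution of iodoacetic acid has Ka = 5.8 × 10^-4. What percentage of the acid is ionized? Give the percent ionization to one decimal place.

ICH2COOH ⇌ ICH2COO- + H+; let x = [H+] at equilibrium.
Ka = x²/(C₀ − x); solving the quadratic gives x = 6.94 × 10^-3 M.
Fraction ionized = 6.94 × 10^-3 / 0.09 = 0.0771 → 7.7%

7.7%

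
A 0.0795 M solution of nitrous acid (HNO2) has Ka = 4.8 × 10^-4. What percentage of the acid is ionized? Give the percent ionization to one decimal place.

7.5%

HNO2 ⇌ NO2- + H+; let x = [H+] at equilibrium.
Ka = x²/(C₀ − x); solving the quadratic gives x = 5.94 × 10^-3 M.
% ionization = x/C₀ × 100% = 5.94 × 10^-3/0.0795 × 100% = 7.5%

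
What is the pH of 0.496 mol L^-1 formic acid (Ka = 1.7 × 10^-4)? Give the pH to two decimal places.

pH = 2.04

HCOOH ⇌ HCOO- + H+
From the ICE table, Ka = [H+]²/(0.496 − [H+]) = 1.7 × 10^-4.
Neglecting [H+] in the denominator: [H+] = √(1.7 × 10^-4 × 0.496) = 9.18 × 10^-3 M
pH = −log[H+] = −log(9.18 × 10^-3) = 2.04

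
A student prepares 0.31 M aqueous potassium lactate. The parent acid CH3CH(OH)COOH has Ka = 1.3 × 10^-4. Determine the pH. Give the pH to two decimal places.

CH3CH(OH)COO- is the conjugate base of the weak acid CH3CH(OH)COOH.
Kb = Kw/Ka = 1.0×10^-14 / 1.3 × 10^-4 = 7.69 × 10^-11
From the ICE table, Kb = [OH-]²/(0.31 − [OH-]) = 7.69 × 10^-11.
Assume [OH-] ≪ 0.31: [OH-] ≈ √(7.69 × 10^-11 × 0.31) = 4.88 × 10^-6 M
pOH = 5.31, so pH = 14.00 − pOH = 8.69

pH = 8.69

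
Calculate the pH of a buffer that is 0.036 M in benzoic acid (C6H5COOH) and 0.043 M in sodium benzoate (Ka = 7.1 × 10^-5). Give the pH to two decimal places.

pH = 4.23

pKa = −log(7.1 × 10^-5) = 4.149
Henderson–Hasselbalch: pH = pKa + log([C6H5COO-]/[C6H5COOH]) = 4.149 + log(0.043/0.036)
pH = 4.149 + (+0.077) = 4.23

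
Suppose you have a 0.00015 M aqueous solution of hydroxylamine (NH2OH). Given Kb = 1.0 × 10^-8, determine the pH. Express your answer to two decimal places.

pH = 8.09

NH2OH + H2O ⇌ NH3OH+ + OH-
From the ICE table, Kb = x²/(0.00015 − x) = 1.0 × 10^-8.
Neglecting x in the denominator: x = √(1.0 × 10^-8 × 0.00015) = 1.22 × 10^-6 M
pOH = −log(1.22 × 10^-6) = 5.91; pH = 14.00 − 5.91 = 8.09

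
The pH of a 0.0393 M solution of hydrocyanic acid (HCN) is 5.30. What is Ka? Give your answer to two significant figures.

Ka = 6.4 × 10^-10

[H+] = 10^(-5.30) = 5.01 × 10^-6 M
At equilibrium [HA] = 0.0393 − 5.01 × 10^-6 = 3.93 × 10^-2 M
Ka = [H+][A-]/[HA] = (5.01 × 10^-6)² / 3.93 × 10^-2 = 6.4 × 10^-10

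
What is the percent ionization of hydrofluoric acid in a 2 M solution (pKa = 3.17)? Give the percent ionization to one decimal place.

1.8%

HF ⇌ F- + H+; let x = [H+] at equilibrium.
Ka = 10^(−3.17) = 6.76 × 10^-4
x ≈ √(Ka·C₀) = √(6.76 × 10^-4 × 2) = 3.68 × 10^-2 M
Fraction ionized = 3.68 × 10^-2 / 2 = 0.0184 → 1.8%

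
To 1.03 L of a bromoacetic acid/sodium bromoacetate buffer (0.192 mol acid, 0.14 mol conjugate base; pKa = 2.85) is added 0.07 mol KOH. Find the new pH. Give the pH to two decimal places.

pH = 3.09

After neutralization: n(BrCH2COOH) = 0.122 mol, n(BrCH2COO-) = 0.21 mol.
pH = pKa + log(n_BrCH2COO-/n_BrCH2COOH) = 2.85 + log(0.21/0.122) = 2.85 + (+0.236)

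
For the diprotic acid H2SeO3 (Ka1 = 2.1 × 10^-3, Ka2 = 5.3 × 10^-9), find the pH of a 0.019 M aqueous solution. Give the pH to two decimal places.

Ka1 ≫ Ka2, so treat the first dissociation as the only significant source of H+.
Ka1 = x²/(0.019 − x) = 2.1 × 10^-3
Solving the quadratic: x = (−Ka1 + √(Ka1² + 4·Ka1·C₀))/2 = 5.35 × 10^-3 M
pH = −log(5.35 × 10^-3) = 2.27

pH = 2.27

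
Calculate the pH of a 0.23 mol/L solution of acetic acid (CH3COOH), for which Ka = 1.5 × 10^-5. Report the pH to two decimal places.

CH3COOH ⇌ CH3COO- + H+
From the ICE table, Ka = x²/(0.23 − x) = 1.5 × 10^-5.
Since Ka ≪ C₀, x ≈ √(Ka·C₀) = 1.86 × 10^-3 M.
(x/C₀ = 0.81% < 5%, so the approximation holds.)
pH = −log(1.86 × 10^-3) = 2.73

pH = 2.73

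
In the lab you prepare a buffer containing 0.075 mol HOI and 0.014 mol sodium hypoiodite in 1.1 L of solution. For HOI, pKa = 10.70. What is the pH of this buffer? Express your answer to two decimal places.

Henderson–Hasselbalch: pH = pKa + log([OI-]/[HOI]) = 10.70 + log(0.014/0.075)
pH = 10.70 + (-0.729) = 9.97

pH = 9.97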